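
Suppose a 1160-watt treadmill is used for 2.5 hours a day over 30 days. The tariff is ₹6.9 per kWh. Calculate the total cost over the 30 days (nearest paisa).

₹600.30

Runtime = 2.5 h/day × 30 days = 75 h
Energy = 1.16 kW × 75 h = 87 kWh
Cost = 87 kWh × ₹6.9/kWh = ₹600.30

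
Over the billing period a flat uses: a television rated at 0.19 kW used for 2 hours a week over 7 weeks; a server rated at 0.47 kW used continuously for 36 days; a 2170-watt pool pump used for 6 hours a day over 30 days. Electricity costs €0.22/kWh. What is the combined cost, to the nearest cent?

€175.85

television: Runtime = 2 h/week × 7 weeks = 14 h
television: 0.19 kW × 14 h = 2.66 kWh
server: Runtime = 24 h × 36 = 864 h
server: 0.47 kW × 864 h = 406.08 kWh
pool pump: Runtime = 6 h/day × 30 days = 180 h
pool pump: 2.17 kW × 180 h = 390.6 kWh
Total energy = 799.34 kWh
Cost = 799.34 × €0.22 = €175.85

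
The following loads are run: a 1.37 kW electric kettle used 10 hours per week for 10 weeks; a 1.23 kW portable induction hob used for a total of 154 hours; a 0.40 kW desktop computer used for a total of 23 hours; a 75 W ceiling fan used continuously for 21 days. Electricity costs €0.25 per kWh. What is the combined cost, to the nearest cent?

electric kettle: Runtime = 10 h/week × 10 weeks = 100 h
electric kettle: 1.37 kW × 100 h = 137 kWh
portable induction hob: 1.23 kW × 154 h = 189.42 kWh
desktop computer: 0.4 kW × 23 h = 9.2 kWh
ceiling fan: Runtime = 24 h × 21 = 504 h
ceiling fan: 0.075 kW × 504 h = 37.8 kWh
Total energy = 373.42 kWh
Cost = 373.42 × €0.25 = €93.36

€93.36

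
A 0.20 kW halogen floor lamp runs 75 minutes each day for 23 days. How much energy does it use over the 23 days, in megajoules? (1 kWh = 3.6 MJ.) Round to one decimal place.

20.7 MJ

Runtime = 75 min × 23 = 1725 min = 28.75 h
Energy = 0.2 kW × 28.75 h = 5.75 kWh
= 5.75 × 3.6 MJ = 20.7 MJ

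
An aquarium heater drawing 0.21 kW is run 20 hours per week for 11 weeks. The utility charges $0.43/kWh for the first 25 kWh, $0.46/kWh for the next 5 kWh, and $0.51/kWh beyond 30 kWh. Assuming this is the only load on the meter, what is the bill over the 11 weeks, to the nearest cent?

$21.31

Runtime = 20 h/week × 11 weeks = 220 h
Energy = 0.21 kW × 220 h = 46.2 kWh
Tier 1 (0–25 kWh): 25 × $0.43 = $10.75
Tier 2 (25–30 kWh): 5 × $0.46 = $2.3
Above 30 kWh: 16.2 × $0.51 = $8.262
Bill = $21.31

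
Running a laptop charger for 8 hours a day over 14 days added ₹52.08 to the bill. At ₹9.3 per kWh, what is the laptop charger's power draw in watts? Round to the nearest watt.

50 W

Energy = ₹52.08 ÷ ₹9.3/kWh = 5.6 kWh
Runtime = 8 h/day × 14 days = 112 h
Power = 5.6 kWh ÷ 112 h = 0.05 kW = 50 W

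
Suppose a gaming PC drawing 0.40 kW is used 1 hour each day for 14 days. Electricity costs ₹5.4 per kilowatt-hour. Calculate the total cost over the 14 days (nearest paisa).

Runtime = 1 h/day × 14 days = 14 h
Energy = 0.4 kW × 14 h = 5.6 kWh
Cost = 5.6 kWh × ₹5.4/kWh = ₹30.24

₹30.24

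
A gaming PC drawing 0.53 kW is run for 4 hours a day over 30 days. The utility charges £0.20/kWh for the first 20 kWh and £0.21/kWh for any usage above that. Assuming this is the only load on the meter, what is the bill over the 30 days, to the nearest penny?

Runtime = 4 h/day × 30 days = 120 h
Energy = 0.53 kW × 120 h = 63.6 kWh
Tier 1 (0–20 kWh): 20 × £0.20 = £4
Above 20 kWh: 43.6 × £0.21 = £9.156
Bill = £13.16

£13.16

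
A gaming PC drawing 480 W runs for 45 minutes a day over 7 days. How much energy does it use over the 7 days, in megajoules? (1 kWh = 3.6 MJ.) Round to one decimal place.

Runtime = 45 min × 7 = 315 min = 5.25 h
Energy = 0.48 kW × 5.25 h = 2.52 kWh
= 2.52 × 3.6 MJ = 9.1 MJ

9.1 MJ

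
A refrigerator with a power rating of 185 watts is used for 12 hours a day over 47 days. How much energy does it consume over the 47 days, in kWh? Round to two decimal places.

Runtime = 12 h/day × 47 days = 564 h
Energy = 0.185 kW × 564 h = 104.34 kWh

104.34 kWh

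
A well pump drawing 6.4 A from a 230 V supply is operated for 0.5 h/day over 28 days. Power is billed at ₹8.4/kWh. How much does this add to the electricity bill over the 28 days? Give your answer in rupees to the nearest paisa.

₹173.11

Power = 6.4 A × 230 V = 1472 W = 1.472 kW
Runtime = 0.5 h/day × 28 days = 14 h
Energy = 1.472 kW × 14 h = 20.608 kWh
Cost = 20.608 kWh × ₹8.4/kWh = ₹173.11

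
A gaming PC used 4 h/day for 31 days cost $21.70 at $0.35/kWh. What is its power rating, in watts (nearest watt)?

500 W

Energy = $21.70 ÷ $0.35/kWh = 62 kWh
Runtime = 4 h/day × 31 days = 124 h
Power = 62 kWh ÷ 124 h = 0.5 kW = 500 W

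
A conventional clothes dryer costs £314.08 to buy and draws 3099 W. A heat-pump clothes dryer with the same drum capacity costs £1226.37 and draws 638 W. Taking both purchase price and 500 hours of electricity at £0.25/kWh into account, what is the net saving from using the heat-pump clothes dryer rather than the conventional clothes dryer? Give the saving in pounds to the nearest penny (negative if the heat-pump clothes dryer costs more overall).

conventional clothes dryer: £314.08 + (3099/1000) kW × 500 h × £0.25 = £314.08 + £387.375 = £701.455
heat-pump clothes dryer: £1226.37 + (638/1000) kW × 500 h × £0.25 = £1226.37 + £79.75 = £1306.12
Saving = £701.455 − £1306.12 = −£604.665 → -£604.67

-£604.67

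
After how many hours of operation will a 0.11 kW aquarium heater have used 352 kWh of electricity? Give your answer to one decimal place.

3200.0 h

Hours = 352 kWh ÷ 0.11 kW = 3200.0 h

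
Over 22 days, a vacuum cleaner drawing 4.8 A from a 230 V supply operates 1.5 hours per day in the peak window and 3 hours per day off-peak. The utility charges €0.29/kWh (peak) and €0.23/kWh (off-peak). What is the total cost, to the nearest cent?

Power = 4.8 A × 230 V = 1104 W = 1.104 kW
Peak energy = 1.104 kW × 1.5 h × 22 = 36.432 kWh
Off-peak energy = 1.104 kW × 3 h × 22 = 72.864 kWh
Cost = 36.432 × €0.29 + 72.864 × €0.23 = €10.56528 + €16.75872 = €27.32

€27.32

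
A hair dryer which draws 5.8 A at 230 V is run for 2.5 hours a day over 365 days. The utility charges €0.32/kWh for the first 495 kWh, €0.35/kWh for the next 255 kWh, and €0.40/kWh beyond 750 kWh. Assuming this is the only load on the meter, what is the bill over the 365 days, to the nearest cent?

€434.56

Power = 5.8 A × 230 V = 1334 W = 1.334 kW
Runtime = 2.5 h/day × 365 days = 912.5 h
Energy = 1.334 kW × 912.5 h = 1217.275 kWh
Tier 1 (0–495 kWh): 495 × €0.32 = €158.4
Tier 2 (495–750 kWh): 255 × €0.35 = €89.25
Above 750 kWh: 467.275 × €0.40 = €186.91
Bill = €434.56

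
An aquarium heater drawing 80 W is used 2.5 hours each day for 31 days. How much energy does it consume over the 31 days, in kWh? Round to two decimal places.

Runtime = 2.5 h/day × 31 days = 77.5 h
Energy = 0.08 kW × 77.5 h = 6.2 kWh

6.20 kWh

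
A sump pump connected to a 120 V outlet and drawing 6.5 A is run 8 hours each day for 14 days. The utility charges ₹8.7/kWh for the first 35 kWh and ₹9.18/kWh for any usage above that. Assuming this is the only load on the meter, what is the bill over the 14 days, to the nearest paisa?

Power = 6.5 A × 120 V = 780 W = 0.78 kW
Runtime = 8 h/day × 14 days = 112 h
Energy = 0.78 kW × 112 h = 87.36 kWh
Tier 1 (0–35 kWh): 35 × ₹8.7 = ₹304.5
Above 35 kWh: 52.36 × ₹9.18 = ₹480.6648
Bill = ₹785.16

₹785.16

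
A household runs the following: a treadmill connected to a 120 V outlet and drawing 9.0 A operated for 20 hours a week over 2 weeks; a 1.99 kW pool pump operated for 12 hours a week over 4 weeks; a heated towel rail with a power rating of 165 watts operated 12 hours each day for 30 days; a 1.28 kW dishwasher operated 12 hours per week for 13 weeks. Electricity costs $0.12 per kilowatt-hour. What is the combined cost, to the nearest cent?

$47.74

treadmill: Power = 9.0 A × 120 V = 1080 W = 1.08 kW
treadmill: Runtime = 20 h/week × 2 weeks = 40 h
treadmill: 1.08 kW × 40 h = 43.2 kWh
pool pump: Runtime = 12 h/week × 4 weeks = 48 h
pool pump: 1.99 kW × 48 h = 95.52 kWh
heated towel rail: Runtime = 12 h/day × 30 days = 360 h
heated towel rail: 0.165 kW × 360 h = 59.4 kWh
dishwasher: Runtime = 12 h/week × 13 weeks = 156 h
dishwasher: 1.28 kW × 156 h = 199.68 kWh
Total energy = 397.8 kWh
Cost = 397.8 × $0.12 = $47.74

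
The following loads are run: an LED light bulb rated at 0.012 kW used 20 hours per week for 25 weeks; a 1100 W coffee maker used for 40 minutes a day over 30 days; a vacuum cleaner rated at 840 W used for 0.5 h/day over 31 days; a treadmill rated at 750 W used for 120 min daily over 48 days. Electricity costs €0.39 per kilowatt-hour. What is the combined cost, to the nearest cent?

LED light bulb: Runtime = 20 h/week × 25 weeks = 500 h
LED light bulb: 0.012 kW × 500 h = 6 kWh
coffee maker: Runtime = 40 min × 30 = 1200 min = 20 h
coffee maker: 1.1 kW × 20 h = 22 kWh
vacuum cleaner: Runtime = 0.5 h/day × 31 days = 15.5 h
vacuum cleaner: 0.84 kW × 15.5 h = 13.02 kWh
treadmill: Runtime = 120 min × 48 = 5760 min = 96 h
treadmill: 0.75 kW × 96 h = 72 kWh
Total energy = 113.02 kWh
Cost = 113.02 × €0.39 = €44.08

€44.08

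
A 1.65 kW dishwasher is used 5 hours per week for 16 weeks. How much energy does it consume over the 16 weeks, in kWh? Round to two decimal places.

132.00 kWh

Runtime = 5 h/week × 16 weeks = 80 h
Energy = 1.65 kW × 80 h = 132 kWh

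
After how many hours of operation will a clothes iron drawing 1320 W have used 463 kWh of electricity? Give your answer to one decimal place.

Hours = 463 kWh ÷ 1.32 kW = 350.8 h

350.8 h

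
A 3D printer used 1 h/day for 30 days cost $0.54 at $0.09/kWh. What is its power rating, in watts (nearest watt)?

Energy = $0.54 ÷ $0.09/kWh = 6 kWh
Runtime = 1 h/day × 30 days = 30 h
Power = 6 kWh ÷ 30 h = 0.2 kW = 200 W

200 W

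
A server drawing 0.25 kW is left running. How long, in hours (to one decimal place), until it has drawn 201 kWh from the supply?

804.0 h

Hours = 201 kWh ÷ 0.25 kW = 804.0 h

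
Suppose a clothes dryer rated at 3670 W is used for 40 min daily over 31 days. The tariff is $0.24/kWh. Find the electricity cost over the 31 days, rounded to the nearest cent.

$18.20

Runtime = 40 min × 31 = 1240 min = 20.666666… h
Energy = 3.67 kW × 20.666666… h = 75.846666… kWh
Cost = 75.846666… kWh × $0.24/kWh = $18.20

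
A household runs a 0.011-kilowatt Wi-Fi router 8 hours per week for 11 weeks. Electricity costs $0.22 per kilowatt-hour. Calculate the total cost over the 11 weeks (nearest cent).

$0.21

Runtime = 8 h/week × 11 weeks = 88 h
Energy = 0.011 kW × 88 h = 0.968 kWh
Cost = 0.968 kWh × $0.22/kWh = $0.21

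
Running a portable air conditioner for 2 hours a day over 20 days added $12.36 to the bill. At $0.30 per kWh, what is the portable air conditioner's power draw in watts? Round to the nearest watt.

1030 W

Energy = $12.36 ÷ $0.30/kWh = 41.2 kWh
Runtime = 2 h/day × 20 days = 40 h
Power = 41.2 kWh ÷ 40 h = 1.03 kW = 1030 W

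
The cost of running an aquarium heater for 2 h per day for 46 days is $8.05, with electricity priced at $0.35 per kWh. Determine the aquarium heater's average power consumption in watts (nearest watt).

250 W

Energy = $8.05 ÷ $0.35/kWh = 23 kWh
Runtime = 2 h/day × 46 days = 92 h
Power = 23 kWh ÷ 92 h = 0.25 kW = 250 W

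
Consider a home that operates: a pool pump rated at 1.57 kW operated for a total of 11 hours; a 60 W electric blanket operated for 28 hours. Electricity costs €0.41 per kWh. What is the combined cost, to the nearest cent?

pool pump: 1.57 kW × 11 h = 17.27 kWh
electric blanket: 0.06 kW × 28 h = 1.68 kWh
Total energy = 18.95 kWh
Cost = 18.95 × €0.41 = €7.77

€7.77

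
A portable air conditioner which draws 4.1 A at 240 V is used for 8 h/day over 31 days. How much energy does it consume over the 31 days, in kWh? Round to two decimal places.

244.03 kWh

Power = 4.1 A × 240 V = 984 W = 0.984 kW
Runtime = 8 h/day × 31 days = 248 h
Energy = 0.984 kW × 248 h = 244.032 kWh ≈ 244.03 kWh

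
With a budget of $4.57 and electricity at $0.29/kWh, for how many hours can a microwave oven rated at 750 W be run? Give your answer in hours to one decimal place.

Energy available = $4.57 ÷ $0.29/kWh = 15.7586 kWh
Hours = 15.7586 kWh ÷ 0.75 kW = 21.0 h

21.0 h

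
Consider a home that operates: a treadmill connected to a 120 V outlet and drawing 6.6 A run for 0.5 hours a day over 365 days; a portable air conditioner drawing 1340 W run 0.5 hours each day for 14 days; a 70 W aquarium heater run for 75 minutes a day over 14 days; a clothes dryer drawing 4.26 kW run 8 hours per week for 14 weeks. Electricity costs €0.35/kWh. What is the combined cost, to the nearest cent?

€221.29

treadmill: Power = 6.6 A × 120 V = 792 W = 0.792 kW
treadmill: Runtime = 0.5 h/day × 365 days = 182.5 h
treadmill: 0.792 kW × 182.5 h = 144.54 kWh
portable air conditioner: Runtime = 0.5 h/day × 14 days = 7 h
portable air conditioner: 1.34 kW × 7 h = 9.38 kWh
aquarium heater: Runtime = 75 min × 14 = 1050 min = 17.5 h
aquarium heater: 0.07 kW × 17.5 h = 1.225 kWh
clothes dryer: Runtime = 8 h/week × 14 weeks = 112 h
clothes dryer: 4.26 kW × 112 h = 477.12 kWh
Total energy = 632.265 kWh
Cost = 632.265 × €0.35 = €221.29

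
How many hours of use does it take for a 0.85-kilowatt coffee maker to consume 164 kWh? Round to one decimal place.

192.9 h

Hours = 164 kWh ÷ 0.85 kW = 192.9 h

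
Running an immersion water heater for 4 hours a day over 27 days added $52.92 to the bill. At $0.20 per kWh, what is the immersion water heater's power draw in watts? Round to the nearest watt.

2450 W

Energy = $52.92 ÷ $0.20/kWh = 264.6 kWh
Runtime = 4 h/day × 27 days = 108 h
Power = 264.6 kWh ÷ 108 h = 2.45 kW = 2450 W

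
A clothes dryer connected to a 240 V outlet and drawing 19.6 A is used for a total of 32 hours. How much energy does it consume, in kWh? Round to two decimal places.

Power = 19.6 A × 240 V = 4704 W = 4.704 kW
Energy = 4.704 kW × 32 h = 150.528 kWh ≈ 150.53 kWh

150.53 kWh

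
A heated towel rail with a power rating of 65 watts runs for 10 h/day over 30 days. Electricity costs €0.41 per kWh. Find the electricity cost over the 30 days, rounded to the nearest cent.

Runtime = 10 h/day × 30 days = 300 h
Energy = 0.065 kW × 300 h = 19.5 kWh
Cost = 19.5 kWh × €0.41/kWh = €8.00

€8.00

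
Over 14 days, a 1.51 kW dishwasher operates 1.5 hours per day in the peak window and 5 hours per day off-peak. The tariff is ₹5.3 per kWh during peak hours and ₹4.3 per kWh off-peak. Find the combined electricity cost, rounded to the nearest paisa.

Peak energy = 1.51 kW × 1.5 h × 14 = 31.71 kWh
Off-peak energy = 1.51 kW × 5 h × 14 = 105.7 kWh
Cost = 31.71 × ₹5.3 + 105.7 × ₹4.3 = ₹168.063 + ₹454.51 = ₹622.57

₹622.57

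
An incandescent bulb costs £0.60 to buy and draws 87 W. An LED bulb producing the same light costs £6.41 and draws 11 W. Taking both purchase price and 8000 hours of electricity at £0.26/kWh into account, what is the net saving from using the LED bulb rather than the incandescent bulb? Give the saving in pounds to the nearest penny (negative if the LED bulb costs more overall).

incandescent bulb: £0.60 + (87/1000) kW × 8000 h × £0.26 = £0.60 + £180.96 = £181.56
LED bulb: £6.41 + (11/1000) kW × 8000 h × £0.26 = £6.41 + £22.88 = £29.29
Saving = £181.56 − £29.29 = £152.27

£152.27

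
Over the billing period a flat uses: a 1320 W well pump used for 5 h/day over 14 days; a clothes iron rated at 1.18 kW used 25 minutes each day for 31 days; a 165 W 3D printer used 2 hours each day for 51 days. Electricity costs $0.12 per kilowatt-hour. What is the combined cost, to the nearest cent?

$14.94

well pump: Runtime = 5 h/day × 14 days = 70 h
well pump: 1.32 kW × 70 h = 92.4 kWh
clothes iron: Runtime = 25 min × 31 = 775 min = 12.916666… h
clothes iron: 1.18 kW × 12.916666… h = 15.241666… kWh
3D printer: Runtime = 2 h/day × 51 days = 102 h
3D printer: 0.165 kW × 102 h = 16.83 kWh
Total energy = 124.471666… kWh
Cost = 124.471666… × $0.12 = $14.94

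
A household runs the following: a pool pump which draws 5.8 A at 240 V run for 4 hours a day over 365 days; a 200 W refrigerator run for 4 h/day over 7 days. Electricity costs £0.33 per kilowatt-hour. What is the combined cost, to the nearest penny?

pool pump: Power = 5.8 A × 240 V = 1392 W = 1.392 kW
pool pump: Runtime = 4 h/day × 365 days = 1460 h
pool pump: 1.392 kW × 1460 h = 2032.32 kWh
refrigerator: Runtime = 4 h/day × 7 days = 28 h
refrigerator: 0.2 kW × 28 h = 5.6 kWh
Total energy = 2037.92 kWh
Cost = 2037.92 × £0.33 = £672.51

£672.51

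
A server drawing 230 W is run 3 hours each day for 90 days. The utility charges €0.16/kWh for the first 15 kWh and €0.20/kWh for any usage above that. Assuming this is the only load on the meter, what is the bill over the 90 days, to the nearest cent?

€11.82

Runtime = 3 h/day × 90 days = 270 h
Energy = 0.23 kW × 270 h = 62.1 kWh
Tier 1 (0–15 kWh): 15 × €0.16 = €2.4
Above 15 kWh: 47.1 × €0.20 = €9.42
Bill = €11.82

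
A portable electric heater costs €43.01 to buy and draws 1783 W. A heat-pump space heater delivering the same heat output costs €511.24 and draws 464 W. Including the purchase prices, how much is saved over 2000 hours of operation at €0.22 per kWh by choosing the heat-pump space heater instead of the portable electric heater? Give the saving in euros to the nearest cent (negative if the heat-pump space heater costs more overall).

portable electric heater: €43.01 + (1783/1000) kW × 2000 h × €0.22 = €43.01 + €784.52 = €827.53
heat-pump space heater: €511.24 + (464/1000) kW × 2000 h × €0.22 = €511.24 + €204.16 = €715.4
Saving = €827.53 − €715.4 = €112.13

€112.13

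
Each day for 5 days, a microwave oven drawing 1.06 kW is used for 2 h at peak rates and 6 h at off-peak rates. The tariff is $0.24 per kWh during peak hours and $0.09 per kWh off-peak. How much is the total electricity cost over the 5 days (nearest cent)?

$5.41

Peak energy = 1.06 kW × 2 h × 5 = 10.6 kWh
Off-peak energy = 1.06 kW × 6 h × 5 = 31.8 kWh
Cost = 10.6 × $0.24 + 31.8 × $0.09 = $2.544 + $2.862 = $5.41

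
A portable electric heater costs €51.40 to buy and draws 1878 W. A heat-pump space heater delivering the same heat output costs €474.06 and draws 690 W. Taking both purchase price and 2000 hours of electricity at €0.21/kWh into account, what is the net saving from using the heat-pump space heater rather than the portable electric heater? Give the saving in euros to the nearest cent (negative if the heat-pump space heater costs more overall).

portable electric heater: €51.40 + (1878/1000) kW × 2000 h × €0.21 = €51.40 + €788.76 = €840.16
heat-pump space heater: €474.06 + (690/1000) kW × 2000 h × €0.21 = €474.06 + €289.8 = €763.86
Saving = €840.16 − €763.86 = €76.3

€76.30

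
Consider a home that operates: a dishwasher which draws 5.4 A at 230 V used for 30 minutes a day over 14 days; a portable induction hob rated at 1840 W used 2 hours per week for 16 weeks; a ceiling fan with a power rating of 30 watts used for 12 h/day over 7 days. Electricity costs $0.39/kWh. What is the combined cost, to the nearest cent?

$27.34

dishwasher: Power = 5.4 A × 230 V = 1242 W = 1.242 kW
dishwasher: Runtime = 30 min × 14 = 420 min = 7 h
dishwasher: 1.242 kW × 7 h = 8.694 kWh
portable induction hob: Runtime = 2 h/week × 16 weeks = 32 h
portable induction hob: 1.84 kW × 32 h = 58.88 kWh
ceiling fan: Runtime = 12 h/day × 7 days = 84 h
ceiling fan: 0.03 kW × 84 h = 2.52 kWh
Total energy = 70.094 kWh
Cost = 70.094 × $0.39 = $27.34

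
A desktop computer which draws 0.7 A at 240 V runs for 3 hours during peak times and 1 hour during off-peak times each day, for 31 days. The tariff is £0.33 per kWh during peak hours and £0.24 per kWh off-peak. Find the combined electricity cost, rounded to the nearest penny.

£6.41

Power = 0.7 A × 240 V = 168 W = 0.168 kW
Peak energy = 0.168 kW × 3 h × 31 = 15.624 kWh
Off-peak energy = 0.168 kW × 1 h × 31 = 5.208 kWh
Cost = 15.624 × £0.33 + 5.208 × £0.24 = £5.15592 + £1.24992 = £6.41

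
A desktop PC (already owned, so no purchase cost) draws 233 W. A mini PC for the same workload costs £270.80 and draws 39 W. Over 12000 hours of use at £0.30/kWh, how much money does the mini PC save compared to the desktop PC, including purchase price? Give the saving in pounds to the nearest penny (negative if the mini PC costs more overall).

desktop PC: £0.00 + (233/1000) kW × 12000 h × £0.30 = £0.00 + £838.8 = £838.8
mini PC: £270.80 + (39/1000) kW × 12000 h × £0.30 = £270.80 + £140.4 = £411.2
Saving = £838.8 − £411.2 = £427.6

£427.60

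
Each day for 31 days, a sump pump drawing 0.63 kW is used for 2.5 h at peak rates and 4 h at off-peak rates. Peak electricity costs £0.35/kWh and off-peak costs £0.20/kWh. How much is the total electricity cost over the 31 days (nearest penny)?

Peak energy = 0.63 kW × 2.5 h × 31 = 48.825 kWh
Off-peak energy = 0.63 kW × 4 h × 31 = 78.12 kWh
Cost = 48.825 × £0.35 + 78.12 × £0.20 = £17.08875 + £15.624 = £32.71

£32.71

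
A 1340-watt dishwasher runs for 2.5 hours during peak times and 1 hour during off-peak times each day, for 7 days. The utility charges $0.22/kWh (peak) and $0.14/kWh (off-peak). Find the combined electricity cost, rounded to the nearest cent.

$6.47

Peak energy = 1.34 kW × 2.5 h × 7 = 23.45 kWh
Off-peak energy = 1.34 kW × 1 h × 7 = 9.38 kWh
Cost = 23.45 × $0.22 + 9.38 × $0.14 = $5.159 + $1.3132 = $6.47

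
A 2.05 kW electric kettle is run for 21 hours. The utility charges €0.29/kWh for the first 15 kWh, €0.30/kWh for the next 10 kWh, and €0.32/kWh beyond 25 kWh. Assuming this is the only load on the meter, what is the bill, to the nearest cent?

Energy = 2.05 kW × 21 h = 43.05 kWh
Tier 1 (0–15 kWh): 15 × €0.29 = €4.35
Tier 2 (15–25 kWh): 10 × €0.30 = €3
Above 25 kWh: 18.05 × €0.32 = €5.776
Bill = €13.13

€13.13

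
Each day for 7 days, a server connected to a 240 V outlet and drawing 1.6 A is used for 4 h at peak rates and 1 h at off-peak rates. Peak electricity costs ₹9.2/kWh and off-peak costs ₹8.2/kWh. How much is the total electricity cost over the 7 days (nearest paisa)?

Power = 1.6 A × 240 V = 384 W = 0.384 kW
Peak energy = 0.384 kW × 4 h × 7 = 10.752 kWh
Off-peak energy = 0.384 kW × 1 h × 7 = 2.688 kWh
Cost = 10.752 × ₹9.2 + 2.688 × ₹8.2 = ₹98.9184 + ₹22.0416 = ₹120.96

₹120.96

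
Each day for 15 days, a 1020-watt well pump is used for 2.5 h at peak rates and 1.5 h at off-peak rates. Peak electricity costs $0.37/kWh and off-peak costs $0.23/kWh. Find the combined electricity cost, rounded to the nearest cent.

$19.43

Peak energy = 1.02 kW × 2.5 h × 15 = 38.25 kWh
Off-peak energy = 1.02 kW × 1.5 h × 15 = 22.95 kWh
Cost = 38.25 × $0.37 + 22.95 × $0.23 = $14.1525 + $5.2785 = $19.43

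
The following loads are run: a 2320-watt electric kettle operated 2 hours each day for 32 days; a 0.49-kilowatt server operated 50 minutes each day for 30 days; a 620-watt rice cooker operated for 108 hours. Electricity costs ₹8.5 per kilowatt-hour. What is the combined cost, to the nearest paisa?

₹1935.37

electric kettle: Runtime = 2 h/day × 32 days = 64 h
electric kettle: 2.32 kW × 64 h = 148.48 kWh
server: Runtime = 50 min × 30 = 1500 min = 25 h
server: 0.49 kW × 25 h = 12.25 kWh
rice cooker: 0.62 kW × 108 h = 66.96 kWh
Total energy = 227.69 kWh
Cost = 227.69 × ₹8.5 = ₹1935.37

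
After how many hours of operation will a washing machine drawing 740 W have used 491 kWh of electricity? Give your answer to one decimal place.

663.5 h

Hours = 491 kWh ÷ 0.74 kW = 663.5 h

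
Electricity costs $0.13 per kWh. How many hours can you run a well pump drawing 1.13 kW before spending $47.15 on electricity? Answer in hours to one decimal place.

321.0 h

Energy available = $47.15 ÷ $0.13/kWh = 362.6923 kWh
Hours = 362.6923 kWh ÷ 1.13 kW = 321.0 h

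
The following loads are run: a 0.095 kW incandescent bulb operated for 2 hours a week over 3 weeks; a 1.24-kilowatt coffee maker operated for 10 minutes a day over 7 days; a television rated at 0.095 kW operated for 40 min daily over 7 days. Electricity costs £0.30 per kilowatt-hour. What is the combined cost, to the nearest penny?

incandescent bulb: Runtime = 2 h/week × 3 weeks = 6 h
incandescent bulb: 0.095 kW × 6 h = 0.57 kWh
coffee maker: Runtime = 10 min × 7 = 70 min = 1.166666… h
coffee maker: 1.24 kW × 1.166666… h = 1.446666… kWh
television: Runtime = 40 min × 7 = 280 min = 4.666666… h
television: 0.095 kW × 4.666666… h = 0.443333… kWh
Total energy = 2.46 kWh
Cost = 2.46 × £0.30 = £0.74

£0.74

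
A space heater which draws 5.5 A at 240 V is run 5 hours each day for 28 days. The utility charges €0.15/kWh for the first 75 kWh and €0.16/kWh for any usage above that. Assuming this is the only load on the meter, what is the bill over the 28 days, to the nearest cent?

€28.82

Power = 5.5 A × 240 V = 1320 W = 1.32 kW
Runtime = 5 h/day × 28 days = 140 h
Energy = 1.32 kW × 140 h = 184.8 kWh
Tier 1 (0–75 kWh): 75 × €0.15 = €11.25
Above 75 kWh: 109.8 × €0.16 = €17.568
Bill = €28.82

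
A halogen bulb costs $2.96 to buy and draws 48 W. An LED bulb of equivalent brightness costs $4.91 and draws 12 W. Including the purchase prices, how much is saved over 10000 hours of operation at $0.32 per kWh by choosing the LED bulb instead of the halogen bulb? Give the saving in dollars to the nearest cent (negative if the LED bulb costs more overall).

halogen bulb: $2.96 + (48/1000) kW × 10000 h × $0.32 = $2.96 + $153.6 = $156.56
LED bulb: $4.91 + (12/1000) kW × 10000 h × $0.32 = $4.91 + $38.4 = $43.31
Saving = $156.56 − $43.31 = $113.25

$113.25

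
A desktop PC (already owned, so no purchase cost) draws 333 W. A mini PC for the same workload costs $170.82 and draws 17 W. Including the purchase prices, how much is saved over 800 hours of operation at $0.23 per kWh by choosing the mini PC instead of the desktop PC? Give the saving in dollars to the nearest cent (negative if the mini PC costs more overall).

-$112.68

desktop PC: $0.00 + (333/1000) kW × 800 h × $0.23 = $0.00 + $61.272 = $61.272
mini PC: $170.82 + (17/1000) kW × 800 h × $0.23 = $170.82 + $3.128 = $173.948
Saving = $61.272 − $173.948 = −$112.676 → -$112.68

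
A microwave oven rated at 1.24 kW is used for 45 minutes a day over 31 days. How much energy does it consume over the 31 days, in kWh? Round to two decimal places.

28.83 kWh

Runtime = 45 min × 31 = 1395 min = 23.25 h
Energy = 1.24 kW × 23.25 h = 28.83 kWh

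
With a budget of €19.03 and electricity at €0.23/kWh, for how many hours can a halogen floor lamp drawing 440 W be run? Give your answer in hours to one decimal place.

Energy available = €19.03 ÷ €0.23/kWh = 82.7391 kWh
Hours = 82.7391 kWh ÷ 0.44 kW = 188.0 h

188.0 h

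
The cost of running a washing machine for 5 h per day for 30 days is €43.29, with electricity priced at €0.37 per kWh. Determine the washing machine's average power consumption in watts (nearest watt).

780 W

Energy = €43.29 ÷ €0.37/kWh = 117 kWh
Runtime = 5 h/day × 30 days = 150 h
Power = 117 kWh ÷ 150 h = 0.78 kW = 780 W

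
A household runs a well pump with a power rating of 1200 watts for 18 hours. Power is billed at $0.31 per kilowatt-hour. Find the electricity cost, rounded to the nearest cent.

$6.70

Energy = 1.2 kW × 18 h = 21.6 kWh
Cost = 21.6 kWh × $0.31/kWh = $6.70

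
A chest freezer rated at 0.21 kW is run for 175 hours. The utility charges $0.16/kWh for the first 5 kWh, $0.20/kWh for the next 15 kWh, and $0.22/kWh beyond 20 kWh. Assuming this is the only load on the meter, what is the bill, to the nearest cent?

Energy = 0.21 kW × 175 h = 36.75 kWh
Tier 1 (0–5 kWh): 5 × $0.16 = $0.8
Tier 2 (5–20 kWh): 15 × $0.20 = $3
Above 20 kWh: 16.75 × $0.22 = $3.685
Bill = $7.49

$7.49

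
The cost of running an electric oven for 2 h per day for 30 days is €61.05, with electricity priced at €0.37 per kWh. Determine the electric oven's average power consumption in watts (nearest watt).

2750 W

Energy = €61.05 ÷ €0.37/kWh = 165 kWh
Runtime = 2 h/day × 30 days = 60 h
Power = 165 kWh ÷ 60 h = 2.75 kW = 2750 W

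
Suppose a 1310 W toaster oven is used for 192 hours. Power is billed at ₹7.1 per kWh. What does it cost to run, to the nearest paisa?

₹1785.79

Energy = 1.31 kW × 192 h = 251.52 kWh
Cost = 251.52 kWh × ₹7.1/kWh = ₹1785.79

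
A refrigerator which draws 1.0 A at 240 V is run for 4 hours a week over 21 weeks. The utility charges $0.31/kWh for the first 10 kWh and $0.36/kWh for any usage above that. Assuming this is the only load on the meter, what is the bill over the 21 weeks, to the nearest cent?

Power = 1.0 A × 240 V = 240 W = 0.24 kW
Runtime = 4 h/week × 21 weeks = 84 h
Energy = 0.24 kW × 84 h = 20.16 kWh
Tier 1 (0–10 kWh): 10 × $0.31 = $3.1
Above 10 kWh: 10.16 × $0.36 = $3.6576
Bill = $6.76

$6.76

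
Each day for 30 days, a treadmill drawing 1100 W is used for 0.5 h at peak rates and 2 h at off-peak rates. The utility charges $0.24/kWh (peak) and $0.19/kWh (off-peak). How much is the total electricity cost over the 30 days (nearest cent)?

$16.50

Peak energy = 1.1 kW × 0.5 h × 30 = 16.5 kWh
Off-peak energy = 1.1 kW × 2 h × 30 = 66 kWh
Cost = 16.5 × $0.24 + 66 × $0.19 = $3.96 + $12.54 = $16.50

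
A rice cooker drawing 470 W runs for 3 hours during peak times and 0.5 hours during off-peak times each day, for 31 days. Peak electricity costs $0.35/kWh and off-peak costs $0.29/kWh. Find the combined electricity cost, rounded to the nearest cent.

Peak energy = 0.47 kW × 3 h × 31 = 43.71 kWh
Off-peak energy = 0.47 kW × 0.5 h × 31 = 7.285 kWh
Cost = 43.71 × $0.35 + 7.285 × $0.29 = $15.2985 + $2.11265 = $17.41

$17.41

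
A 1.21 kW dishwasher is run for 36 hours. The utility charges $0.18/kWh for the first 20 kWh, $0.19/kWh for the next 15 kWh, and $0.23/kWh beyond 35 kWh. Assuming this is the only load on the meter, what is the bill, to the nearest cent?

Energy = 1.21 kW × 36 h = 43.56 kWh
Tier 1 (0–20 kWh): 20 × $0.18 = $3.6
Tier 2 (20–35 kWh): 15 × $0.19 = $2.85
Above 35 kWh: 8.56 × $0.23 = $1.9688
Bill = $8.42

$8.42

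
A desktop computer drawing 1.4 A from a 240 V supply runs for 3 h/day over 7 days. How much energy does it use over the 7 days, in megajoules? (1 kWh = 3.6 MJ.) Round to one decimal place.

Power = 1.4 A × 240 V = 336 W = 0.336 kW
Runtime = 3 h/day × 7 days = 21 h
Energy = 0.336 kW × 21 h = 7.056 kWh
= 7.056 × 3.6 MJ = 25.4 MJ

25.4 MJ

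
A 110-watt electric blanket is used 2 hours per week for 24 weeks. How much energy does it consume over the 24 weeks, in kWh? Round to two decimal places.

5.28 kWh

Runtime = 2 h/week × 24 weeks = 48 h
Energy = 0.11 kW × 48 h = 5.28 kWh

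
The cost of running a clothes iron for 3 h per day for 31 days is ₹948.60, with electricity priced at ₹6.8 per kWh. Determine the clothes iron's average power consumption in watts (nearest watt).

1500 W

Energy = ₹948.60 ÷ ₹6.8/kWh = 139.5 kWh
Runtime = 3 h/day × 31 days = 93 h
Power = 139.5 kWh ÷ 93 h = 1.5 kW = 1500 W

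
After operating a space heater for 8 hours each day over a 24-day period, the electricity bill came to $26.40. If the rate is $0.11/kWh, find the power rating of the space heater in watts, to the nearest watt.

1250 W

Energy = $26.40 ÷ $0.11/kWh = 240 kWh
Runtime = 8 h/day × 24 days = 192 h
Power = 240 kWh ÷ 192 h = 1.25 kW = 1250 W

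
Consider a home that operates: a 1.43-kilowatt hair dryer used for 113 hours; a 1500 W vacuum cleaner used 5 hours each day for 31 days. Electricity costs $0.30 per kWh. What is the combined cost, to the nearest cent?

hair dryer: 1.43 kW × 113 h = 161.59 kWh
vacuum cleaner: Runtime = 5 h/day × 31 days = 155 h
vacuum cleaner: 1.5 kW × 155 h = 232.5 kWh
Total energy = 394.09 kWh
Cost = 394.09 × $0.30 = $118.23

$118.23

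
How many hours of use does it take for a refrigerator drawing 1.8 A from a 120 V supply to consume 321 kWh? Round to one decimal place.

Power = 1.8 A × 120 V = 216 W = 0.216 kW
Hours = 321 kWh ÷ 0.216 kW = 1486.1 h

1486.1 h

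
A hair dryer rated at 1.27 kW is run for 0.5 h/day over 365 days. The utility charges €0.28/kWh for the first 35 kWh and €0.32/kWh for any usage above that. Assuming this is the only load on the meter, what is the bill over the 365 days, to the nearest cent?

€72.77

Runtime = 0.5 h/day × 365 days = 182.5 h
Energy = 1.27 kW × 182.5 h = 231.775 kWh
Tier 1 (0–35 kWh): 35 × €0.28 = €9.8
Above 35 kWh: 196.775 × €0.32 = €62.968
Bill = €72.77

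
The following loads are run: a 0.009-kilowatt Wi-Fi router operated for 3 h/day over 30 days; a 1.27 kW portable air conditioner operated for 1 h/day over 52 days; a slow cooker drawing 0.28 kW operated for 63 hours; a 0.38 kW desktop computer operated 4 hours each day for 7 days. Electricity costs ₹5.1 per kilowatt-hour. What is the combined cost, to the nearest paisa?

₹485.16

Wi-Fi router: Runtime = 3 h/day × 30 days = 90 h
Wi-Fi router: 0.009 kW × 90 h = 0.81 kWh
portable air conditioner: Runtime = 1 h/day × 52 days = 52 h
portable air conditioner: 1.27 kW × 52 h = 66.04 kWh
slow cooker: 0.28 kW × 63 h = 17.64 kWh
desktop computer: Runtime = 4 h/day × 7 days = 28 h
desktop computer: 0.38 kW × 28 h = 10.64 kWh
Total energy = 95.13 kWh
Cost = 95.13 × ₹5.1 = ₹485.16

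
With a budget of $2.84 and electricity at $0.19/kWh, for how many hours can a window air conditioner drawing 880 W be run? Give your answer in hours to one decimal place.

Energy available = $2.84 ÷ $0.19/kWh = 14.9474 kWh
Hours = 14.9474 kWh ÷ 0.88 kW = 17.0 h

17.0 h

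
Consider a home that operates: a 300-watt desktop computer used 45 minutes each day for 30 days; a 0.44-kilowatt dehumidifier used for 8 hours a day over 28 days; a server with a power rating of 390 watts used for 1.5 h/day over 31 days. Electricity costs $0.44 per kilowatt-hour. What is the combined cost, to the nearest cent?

desktop computer: Runtime = 45 min × 30 = 1350 min = 22.5 h
desktop computer: 0.3 kW × 22.5 h = 6.75 kWh
dehumidifier: Runtime = 8 h/day × 28 days = 224 h
dehumidifier: 0.44 kW × 224 h = 98.56 kWh
server: Runtime = 1.5 h/day × 31 days = 46.5 h
server: 0.39 kW × 46.5 h = 18.135 kWh
Total energy = 123.445 kWh
Cost = 123.445 × $0.44 = $54.32

$54.32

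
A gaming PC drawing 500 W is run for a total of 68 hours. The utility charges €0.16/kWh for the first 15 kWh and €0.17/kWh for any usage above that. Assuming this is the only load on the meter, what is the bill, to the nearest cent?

€5.63

Energy = 0.5 kW × 68 h = 34 kWh
Tier 1 (0–15 kWh): 15 × €0.16 = €2.4
Above 15 kWh: 19 × €0.17 = €3.23
Bill = €5.63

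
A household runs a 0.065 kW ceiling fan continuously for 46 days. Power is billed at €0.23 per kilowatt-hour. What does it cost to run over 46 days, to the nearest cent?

Runtime = 24 h × 46 = 1104 h
Energy = 0.065 kW × 1104 h = 71.76 kWh
Cost = 71.76 kWh × €0.23/kWh = €16.50

€16.50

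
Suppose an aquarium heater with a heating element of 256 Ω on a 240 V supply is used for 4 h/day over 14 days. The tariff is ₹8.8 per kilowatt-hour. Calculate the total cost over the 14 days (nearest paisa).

₹110.88

Power = V²/R = 240²/256 = 225 W = 0.225 kW
Runtime = 4 h/day × 14 days = 56 h
Energy = 0.225 kW × 56 h = 12.6 kWh
Cost = 12.6 kWh × ₹8.8/kWh = ₹110.88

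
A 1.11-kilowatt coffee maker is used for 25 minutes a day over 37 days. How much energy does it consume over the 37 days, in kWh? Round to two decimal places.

17.11 kWh

Runtime = 25 min × 37 = 925 min = 15.416666… h
Energy = 1.11 kW × 15.416666… h = 17.1125 kWh ≈ 17.11 kWh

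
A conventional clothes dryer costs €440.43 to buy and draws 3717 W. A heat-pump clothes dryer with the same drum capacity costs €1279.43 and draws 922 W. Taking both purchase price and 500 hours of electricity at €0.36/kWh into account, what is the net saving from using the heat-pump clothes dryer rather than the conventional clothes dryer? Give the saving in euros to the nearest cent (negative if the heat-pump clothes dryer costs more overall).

conventional clothes dryer: €440.43 + (3717/1000) kW × 500 h × €0.36 = €440.43 + €669.06 = €1109.49
heat-pump clothes dryer: €1279.43 + (922/1000) kW × 500 h × €0.36 = €1279.43 + €165.96 = €1445.39
Saving = €1109.49 − €1445.39 = −€335.9

-€335.90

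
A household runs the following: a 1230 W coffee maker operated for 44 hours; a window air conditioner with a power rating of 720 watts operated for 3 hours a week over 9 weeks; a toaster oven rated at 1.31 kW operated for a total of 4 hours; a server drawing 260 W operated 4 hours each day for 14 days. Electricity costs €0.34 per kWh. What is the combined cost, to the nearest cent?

coffee maker: 1.23 kW × 44 h = 54.12 kWh
window air conditioner: Runtime = 3 h/week × 9 weeks = 27 h
window air conditioner: 0.72 kW × 27 h = 19.44 kWh
toaster oven: 1.31 kW × 4 h = 5.24 kWh
server: Runtime = 4 h/day × 14 days = 56 h
server: 0.26 kW × 56 h = 14.56 kWh
Total energy = 93.36 kWh
Cost = 93.36 × €0.34 = €31.74

€31.74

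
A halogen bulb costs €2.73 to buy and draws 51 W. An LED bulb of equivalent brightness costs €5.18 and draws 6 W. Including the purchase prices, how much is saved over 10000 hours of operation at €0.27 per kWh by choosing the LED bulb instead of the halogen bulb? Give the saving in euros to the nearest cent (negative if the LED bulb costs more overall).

€119.05

halogen bulb: €2.73 + (51/1000) kW × 10000 h × €0.27 = €2.73 + €137.7 = €140.43
LED bulb: €5.18 + (6/1000) kW × 10000 h × €0.27 = €5.18 + €16.2 = €21.38
Saving = €140.43 − €21.38 = €119.05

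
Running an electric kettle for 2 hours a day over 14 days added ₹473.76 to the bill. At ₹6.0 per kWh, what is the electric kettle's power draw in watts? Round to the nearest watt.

2820 W

Energy = ₹473.76 ÷ ₹6.0/kWh = 78.96 kWh
Runtime = 2 h/day × 14 days = 28 h
Power = 78.96 kWh ÷ 28 h = 2.82 kW = 2820 W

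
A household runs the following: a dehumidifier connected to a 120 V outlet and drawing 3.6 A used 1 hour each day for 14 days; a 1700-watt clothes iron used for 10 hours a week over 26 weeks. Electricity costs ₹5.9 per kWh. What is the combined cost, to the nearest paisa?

dehumidifier: Power = 3.6 A × 120 V = 432 W = 0.432 kW
dehumidifier: Runtime = 1 h/day × 14 days = 14 h
dehumidifier: 0.432 kW × 14 h = 6.048 kWh
clothes iron: Runtime = 10 h/week × 26 weeks = 260 h
clothes iron: 1.7 kW × 260 h = 442 kWh
Total energy = 448.048 kWh
Cost = 448.048 × ₹5.9 = ₹2643.48

₹2643.48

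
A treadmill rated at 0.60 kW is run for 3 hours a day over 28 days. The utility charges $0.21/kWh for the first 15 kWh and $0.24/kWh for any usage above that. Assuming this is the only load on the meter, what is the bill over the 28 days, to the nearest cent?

$11.65

Runtime = 3 h/day × 28 days = 84 h
Energy = 0.6 kW × 84 h = 50.4 kWh
Tier 1 (0–15 kWh): 15 × $0.21 = $3.15
Above 15 kWh: 35.4 × $0.24 = $8.496
Bill = $11.65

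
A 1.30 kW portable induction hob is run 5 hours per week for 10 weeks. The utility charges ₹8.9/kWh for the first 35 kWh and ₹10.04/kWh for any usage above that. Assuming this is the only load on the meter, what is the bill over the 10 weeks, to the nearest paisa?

Runtime = 5 h/week × 10 weeks = 50 h
Energy = 1.3 kW × 50 h = 65 kWh
Tier 1 (0–35 kWh): 35 × ₹8.9 = ₹311.5
Above 35 kWh: 30 × ₹10.04 = ₹301.2
Bill = ₹612.70

₹612.70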